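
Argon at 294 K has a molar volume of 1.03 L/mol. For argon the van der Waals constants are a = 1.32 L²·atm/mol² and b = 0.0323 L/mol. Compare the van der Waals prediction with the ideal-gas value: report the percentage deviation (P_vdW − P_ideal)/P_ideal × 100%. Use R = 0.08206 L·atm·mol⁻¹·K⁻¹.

-2.07 %

Ideal: P_ideal = RT/V_m = (0.08206)(294)/1.03 = 23.4230 atm
vdW: P = RT/(V_m − b) − a/V_m² = 24.1256/0.997700 − 1.32/1.06090 = 24.1812 − 1.24423 = 22.9370 atm
% deviation = (22.9370 − 23.4230)/23.4230 × 100% = -2.07%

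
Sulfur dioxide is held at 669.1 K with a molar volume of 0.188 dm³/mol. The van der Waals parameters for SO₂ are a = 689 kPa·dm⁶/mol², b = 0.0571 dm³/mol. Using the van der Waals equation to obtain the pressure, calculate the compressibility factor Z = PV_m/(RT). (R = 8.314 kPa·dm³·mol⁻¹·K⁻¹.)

P = RT/(V_m − b) − a/V_m² = (8.314)(669.1)/(0.188 − 0.0571) − 689/(0.188)²
  = 5562.9/0.13090 − 19494 = 42497 − 19494 = 23003 kPa
Z = PV_m/(RT) = (23003)(0.188)/((8.314)(669.1)) = 4324.6/5562.9 = 0.7774

Z ≈ 0.7774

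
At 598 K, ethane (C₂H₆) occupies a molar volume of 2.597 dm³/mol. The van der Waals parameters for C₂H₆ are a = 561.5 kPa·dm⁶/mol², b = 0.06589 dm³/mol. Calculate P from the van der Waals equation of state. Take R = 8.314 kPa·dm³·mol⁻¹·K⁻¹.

P ≈ 1881 kPa

P = RT/(V_m − b) − a/V_m²
RT/(V_m − b) = (8.314)(598)/(2.597 − 0.06589) = 4971.8/2.5311 = 1964.3 kPa
a/V_m² = 561.5/(2.597)² = 83.254 kPa
P = 1964.3 − 83.254 = 1881 kPa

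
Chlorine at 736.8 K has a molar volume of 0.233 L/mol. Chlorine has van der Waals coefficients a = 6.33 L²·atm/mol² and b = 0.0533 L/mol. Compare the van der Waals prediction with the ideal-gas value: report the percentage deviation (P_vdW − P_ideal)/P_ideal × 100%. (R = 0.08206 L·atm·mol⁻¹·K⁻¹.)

Ideal: P_ideal = RT/V_m = (0.08206)(736.8)/0.233 = 259.493 atm
vdW: P = RT/(V_m − b) − a/V_m² = 60.4618/0.179700 − 6.33/0.0542890 = 336.460 − 116.598 = 219.862 atm
% deviation = (219.862 − 259.493)/259.493 × 100% = -15.27%

-15.27 %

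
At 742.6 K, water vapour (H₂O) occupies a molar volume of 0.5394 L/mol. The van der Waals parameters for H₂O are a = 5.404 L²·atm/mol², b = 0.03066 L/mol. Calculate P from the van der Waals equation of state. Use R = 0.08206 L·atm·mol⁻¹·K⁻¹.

P ≈ 101.2 atm

P = RT/(V_m − b) − a/V_m²
RT/(V_m − b) = (0.08206)(742.6)/(0.5394 − 0.03066) = 60.938/0.50874 = 119.78 atm
a/V_m² = 5.404/(0.5394)² = 18.573 atm
P = 119.78 − 18.573 = 101.2 atm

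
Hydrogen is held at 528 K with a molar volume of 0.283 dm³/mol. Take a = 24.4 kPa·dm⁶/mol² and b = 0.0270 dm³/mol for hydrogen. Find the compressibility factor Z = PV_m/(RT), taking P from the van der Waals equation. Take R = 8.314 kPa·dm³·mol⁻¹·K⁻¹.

Z ≈ 1.086

P = RT/(V_m − b) − a/V_m² = (8.314)(528)/(0.283 − 0.0270) − 24.4/(0.283)²
  = 4389.8/0.25600 − 304.66 = 17148 − 304.66 = 16843 kPa
Z = PV_m/(RT) = (16843)(0.283)/((8.314)(528)) = 4766.6/4389.8 = 1.086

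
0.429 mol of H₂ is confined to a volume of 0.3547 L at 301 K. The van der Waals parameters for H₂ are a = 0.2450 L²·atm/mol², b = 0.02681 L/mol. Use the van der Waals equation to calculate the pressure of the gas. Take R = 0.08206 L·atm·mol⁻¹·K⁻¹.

P ≈ 30.52 atm

P = nRT/(V − nb) − a n²/V²
nRT/(V − nb) = (0.429)(0.08206)(301)/(0.3547 − 0.429×0.02681) = 10.596/0.34320 = 30.874 atm
a n²/V² = (0.2450)(0.429)²/(0.3547)² = 0.35839 atm
P = 30.874 − 0.35839 = 30.52 atm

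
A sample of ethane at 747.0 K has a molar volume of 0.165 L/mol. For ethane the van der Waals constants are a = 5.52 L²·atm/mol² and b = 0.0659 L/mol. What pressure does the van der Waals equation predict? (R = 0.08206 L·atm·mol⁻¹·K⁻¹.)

P ≈ 415.8 atm

P = RT/(V_m − b) − a/V_m²
RT/(V_m − b) = (0.08206)(747.0)/(0.165 − 0.0659) = 61.299/0.099100 = 618.56 atm
a/V_m² = 5.52/(0.165)² = 202.75 atm
P = 618.56 − 202.75 = 415.8 atm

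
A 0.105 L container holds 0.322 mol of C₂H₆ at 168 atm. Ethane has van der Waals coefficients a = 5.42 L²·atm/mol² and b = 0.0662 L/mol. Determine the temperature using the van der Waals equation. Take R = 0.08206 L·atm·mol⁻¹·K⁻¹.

T ≈ 693.5 K

T = (P + a n²/V²)(V − nb)/(nR)
P + a n²/V² = 168 + (5.42)(0.322)²/(0.105)² = 218.97 atm
V − nb = 0.105 − (0.322)(0.0662) = 0.083684 L
T = (218.97)(0.083684)/((0.322)(0.08206)) = 693.5 K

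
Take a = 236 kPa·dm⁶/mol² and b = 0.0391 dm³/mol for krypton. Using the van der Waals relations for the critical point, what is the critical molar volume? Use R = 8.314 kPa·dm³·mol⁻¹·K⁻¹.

V_m,c ≈ 0.1173 dm³/mol

For a van der Waals gas, V_m,c = 3b.
V_m,c = 3×0.0391 = 0.1173 dm³/mol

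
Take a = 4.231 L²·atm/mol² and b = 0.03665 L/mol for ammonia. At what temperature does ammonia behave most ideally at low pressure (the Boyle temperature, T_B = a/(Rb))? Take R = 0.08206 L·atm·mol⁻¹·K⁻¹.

For a van der Waals gas the second virial coefficient B₂ = b − a/(RT) vanishes at T_B = a/(Rb).
T_B = 4.231/(0.08206×0.03665) = 4.231/0.0030075 = 1407 K

T_B ≈ 1407 K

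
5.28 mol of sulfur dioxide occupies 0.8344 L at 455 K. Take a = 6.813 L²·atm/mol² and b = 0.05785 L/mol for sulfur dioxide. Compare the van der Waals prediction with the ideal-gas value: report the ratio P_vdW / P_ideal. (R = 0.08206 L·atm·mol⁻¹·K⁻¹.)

Ideal: P_ideal = nRT/V = (5.28)(0.08206)(455)/0.8344 = 236.267 atm
vdW: P = nRT/(V − nb) − a n²/V² = 197.141/0.528952 − 189.936/0.696223 = 372.701 − 272.809 = 99.892 atm
Ratio = 99.892/236.267 = 0.4228

P_vdW / P_ideal ≈ 0.4228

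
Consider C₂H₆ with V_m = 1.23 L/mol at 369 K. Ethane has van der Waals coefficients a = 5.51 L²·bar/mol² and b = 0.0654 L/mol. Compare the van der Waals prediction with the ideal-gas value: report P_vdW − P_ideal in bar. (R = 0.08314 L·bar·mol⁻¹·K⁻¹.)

Ideal: P_ideal = RT/V_m = (0.08314)(369)/1.23 = 24.9420 bar
vdW: P = RT/(V_m − b) − a/V_m² = 30.6787/1.16460 − 5.51/1.51290 = 26.3427 − 3.64201 = 22.7007 bar
ΔP = 22.7007 − 24.9420 = -2.241 bar

ΔP ≈ -2.241 bar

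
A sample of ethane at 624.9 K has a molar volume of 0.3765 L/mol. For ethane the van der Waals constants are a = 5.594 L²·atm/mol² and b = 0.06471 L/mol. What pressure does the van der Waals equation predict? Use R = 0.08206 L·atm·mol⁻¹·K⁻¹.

P ≈ 125.0 atm

P = RT/(V_m − b) − a/V_m²
RT/(V_m − b) = (0.08206)(624.9)/(0.3765 − 0.06471) = 51.279/0.31179 = 164.47 atm
a/V_m² = 5.594/(0.3765)² = 39.463 atm
P = 164.47 − 39.463 = 125.0 atm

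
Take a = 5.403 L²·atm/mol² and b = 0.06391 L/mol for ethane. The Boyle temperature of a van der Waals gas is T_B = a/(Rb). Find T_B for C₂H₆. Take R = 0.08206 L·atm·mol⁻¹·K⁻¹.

For a van der Waals gas the second virial coefficient B₂ = b − a/(RT) vanishes at T_B = a/(Rb).
T_B = 5.403/(0.08206×0.06391) = 5.403/0.0052445 = 1030 K

T_B ≈ 1030 K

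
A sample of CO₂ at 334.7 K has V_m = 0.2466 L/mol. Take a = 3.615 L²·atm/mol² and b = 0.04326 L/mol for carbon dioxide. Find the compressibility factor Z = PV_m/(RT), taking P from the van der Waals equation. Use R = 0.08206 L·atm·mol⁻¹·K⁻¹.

Z ≈ 0.6790

P = RT/(V_m − b) − a/V_m² = (0.08206)(334.7)/(0.2466 − 0.04326) − 3.615/(0.2466)²
  = 27.465/0.20334 − 59.446 = 135.07 − 59.446 = 75.62 atm
Z = PV_m/(RT) = (75.62)(0.2466)/((0.08206)(334.7)) = 18.648/27.465 = 0.6790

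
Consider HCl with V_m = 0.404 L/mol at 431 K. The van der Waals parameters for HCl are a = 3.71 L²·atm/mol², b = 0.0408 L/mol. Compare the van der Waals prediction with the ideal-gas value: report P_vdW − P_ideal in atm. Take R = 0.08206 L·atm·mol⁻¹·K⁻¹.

Ideal: P_ideal = RT/V_m = (0.08206)(431)/0.404 = 87.5442 atm
vdW: P = RT/(V_m − b) − a/V_m² = 35.3679/0.363200 − 3.71/0.163216 = 97.3786 − 22.7306 = 74.6480 atm
ΔP = 74.6480 − 87.5442 = -12.90 atm

ΔP ≈ -12.90 atm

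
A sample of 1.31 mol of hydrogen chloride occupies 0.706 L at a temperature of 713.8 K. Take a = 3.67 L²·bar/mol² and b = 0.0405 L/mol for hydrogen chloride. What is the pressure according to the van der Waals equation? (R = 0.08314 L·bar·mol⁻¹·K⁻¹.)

P ≈ 106.4 bar

P = nRT/(V − nb) − a n²/V²
nRT/(V − nb) = (1.31)(0.08314)(713.8)/(0.706 − 1.31×0.0405) = 77.742/0.65295 = 119.06 bar
a n²/V² = (3.67)(1.31)²/(0.706)² = 12.636 bar
P = 119.06 − 12.636 = 106.4 bar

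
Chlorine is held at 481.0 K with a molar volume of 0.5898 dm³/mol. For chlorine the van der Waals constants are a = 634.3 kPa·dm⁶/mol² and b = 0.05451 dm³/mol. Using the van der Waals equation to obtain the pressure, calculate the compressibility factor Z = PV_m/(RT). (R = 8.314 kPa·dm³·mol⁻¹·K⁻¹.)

Z ≈ 0.8329

P = RT/(V_m − b) − a/V_m² = (8.314)(481.0)/(0.5898 − 0.05451) − 634.3/(0.5898)²
  = 3999.0/0.53529 − 1823.4 = 7470.7 − 1823.4 = 5647.3 kPa
Z = PV_m/(RT) = (5647.3)(0.5898)/((8.314)(481.0)) = 3330.8/3999.0 = 0.8329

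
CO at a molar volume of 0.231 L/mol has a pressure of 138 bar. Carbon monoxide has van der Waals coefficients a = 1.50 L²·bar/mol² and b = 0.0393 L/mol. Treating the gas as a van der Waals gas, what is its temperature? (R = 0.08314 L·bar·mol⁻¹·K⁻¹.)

T = (P + a/V_m²)(V_m − b)/R
P + a/V_m² = 138 + 1.50/(0.231)² = 166.11 bar
V_m − b = 0.231 − 0.0393 = 0.19170 L/mol
T = (166.11)(0.19170)/0.08314 = 383.0 K

T ≈ 383.0 K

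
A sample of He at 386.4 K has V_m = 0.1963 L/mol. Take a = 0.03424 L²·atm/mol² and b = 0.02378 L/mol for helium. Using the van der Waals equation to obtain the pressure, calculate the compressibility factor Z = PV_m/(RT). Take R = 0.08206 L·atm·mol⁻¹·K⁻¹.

Z ≈ 1.132

P = RT/(V_m − b) − a/V_m² = (0.08206)(386.4)/(0.1963 − 0.02378) − 0.03424/(0.1963)²
  = 31.708/0.17252 − 0.88857 = 183.79 − 0.88857 = 182.90 atm
Z = PV_m/(RT) = (182.90)(0.1963)/((0.08206)(386.4)) = 35.903/31.708 = 1.132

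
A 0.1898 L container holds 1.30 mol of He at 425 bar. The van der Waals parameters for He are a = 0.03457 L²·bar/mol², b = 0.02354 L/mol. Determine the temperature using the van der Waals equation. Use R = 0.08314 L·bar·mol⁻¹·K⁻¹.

T = (P + a n²/V²)(V − nb)/(nR)
P + a n²/V² = 425 + (0.03457)(1.30)²/(0.1898)² = 426.62 bar
V − nb = 0.1898 − (1.30)(0.02354) = 0.15920 L
T = (426.62)(0.15920)/((1.30)(0.08314)) = 628.4 K

T ≈ 628.4 K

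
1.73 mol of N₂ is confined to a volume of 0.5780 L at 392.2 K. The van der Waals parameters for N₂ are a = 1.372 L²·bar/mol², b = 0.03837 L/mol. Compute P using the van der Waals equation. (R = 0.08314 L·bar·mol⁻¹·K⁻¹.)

P ≈ 97.97 bar

P = nRT/(V − nb) − a n²/V²
nRT/(V − nb) = (1.73)(0.08314)(392.2)/(0.5780 − 1.73×0.03837) = 56.411/0.51162 = 110.26 bar
a n²/V² = (1.372)(1.73)²/(0.5780)² = 12.291 bar
P = 110.26 − 12.291 = 97.97 bar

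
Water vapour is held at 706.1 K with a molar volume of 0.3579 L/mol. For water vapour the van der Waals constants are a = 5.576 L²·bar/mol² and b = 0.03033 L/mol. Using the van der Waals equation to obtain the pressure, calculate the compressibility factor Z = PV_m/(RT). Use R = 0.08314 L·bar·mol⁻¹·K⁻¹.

P = RT/(V_m − b) − a/V_m² = (0.08314)(706.1)/(0.3579 − 0.03033) − 5.576/(0.3579)²
  = 58.705/0.32757 − 43.531 = 179.21 − 43.531 = 135.68 bar
Z = PV_m/(RT) = (135.68)(0.3579)/((0.08314)(706.1)) = 48.560/58.705 = 0.8272

Z ≈ 0.8272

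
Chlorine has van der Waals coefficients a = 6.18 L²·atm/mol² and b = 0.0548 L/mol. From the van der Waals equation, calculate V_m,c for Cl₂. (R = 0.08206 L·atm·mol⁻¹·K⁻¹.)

For a van der Waals gas, V_m,c = 3b.
V_m,c = 3×0.0548 = 0.1644 L/mol

V_m,c ≈ 0.1644 L/mol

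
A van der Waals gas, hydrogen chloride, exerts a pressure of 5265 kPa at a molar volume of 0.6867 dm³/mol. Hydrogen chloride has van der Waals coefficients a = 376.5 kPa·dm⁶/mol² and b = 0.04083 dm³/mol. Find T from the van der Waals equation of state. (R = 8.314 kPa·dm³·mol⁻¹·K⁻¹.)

T = (P + a/V_m²)(V_m − b)/R
P + a/V_m² = 5265 + 376.5/(0.6867)² = 6063.4 kPa
V_m − b = 0.6867 − 0.04083 = 0.64587 dm³/mol
T = (6063.4)(0.64587)/8.314 = 471.0 K

T ≈ 471.0 K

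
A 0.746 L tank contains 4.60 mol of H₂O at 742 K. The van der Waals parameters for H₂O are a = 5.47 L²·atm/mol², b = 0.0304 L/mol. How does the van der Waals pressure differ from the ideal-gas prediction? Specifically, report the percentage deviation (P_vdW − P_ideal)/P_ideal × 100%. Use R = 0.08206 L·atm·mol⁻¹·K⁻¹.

Ideal: P_ideal = nRT/V = (4.60)(0.08206)(742)/0.746 = 375.452 atm
vdW: P = nRT/(V − nb) − a n²/V² = 280.087/0.606160 − 115.745/0.556516 = 462.068 − 207.981 = 254.087 atm
% deviation = (254.087 − 375.452)/375.452 × 100% = -32.33%

-32.33 %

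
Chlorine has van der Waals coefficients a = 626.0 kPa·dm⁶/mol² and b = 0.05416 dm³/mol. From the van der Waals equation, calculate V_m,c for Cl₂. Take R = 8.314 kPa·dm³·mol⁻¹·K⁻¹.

For a van der Waals gas, V_m,c = 3b.
V_m,c = 3×0.05416 = 0.1625 dm³/mol

V_m,c ≈ 0.1625 dm³/mol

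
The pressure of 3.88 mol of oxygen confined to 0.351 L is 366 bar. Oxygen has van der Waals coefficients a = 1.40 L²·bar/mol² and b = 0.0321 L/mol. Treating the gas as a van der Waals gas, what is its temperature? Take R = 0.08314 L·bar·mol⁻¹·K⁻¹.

T = (P + a n²/V²)(V − nb)/(nR)
P + a n²/V² = 366 + (1.40)(3.88)²/(0.351)² = 537.07 bar
V − nb = 0.351 − (3.88)(0.0321) = 0.22645 L
T = (537.07)(0.22645)/((3.88)(0.08314)) = 377.0 K

T ≈ 377.0 K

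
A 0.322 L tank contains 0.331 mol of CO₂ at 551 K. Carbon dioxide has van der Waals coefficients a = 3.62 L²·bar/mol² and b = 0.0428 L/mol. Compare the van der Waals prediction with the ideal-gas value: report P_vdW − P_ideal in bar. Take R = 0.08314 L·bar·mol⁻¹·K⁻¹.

Ideal: P_ideal = nRT/V = (0.331)(0.08314)(551)/0.322 = 47.0905 bar
vdW: P = nRT/(V − nb) − a n²/V² = 15.1632/0.307833 − 0.396611/0.103684 = 49.2579 − 3.82519 = 45.4327 bar
ΔP = 45.4327 − 47.0905 = -1.658 bar

ΔP ≈ -1.658 bar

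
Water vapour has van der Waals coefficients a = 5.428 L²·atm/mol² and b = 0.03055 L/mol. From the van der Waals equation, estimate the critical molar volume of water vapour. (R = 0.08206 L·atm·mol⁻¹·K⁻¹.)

For a van der Waals gas, V_m,c = 3b.
V_m,c = 3×0.03055 = 0.09165 L/mol

V_m,c ≈ 0.09165 L/mol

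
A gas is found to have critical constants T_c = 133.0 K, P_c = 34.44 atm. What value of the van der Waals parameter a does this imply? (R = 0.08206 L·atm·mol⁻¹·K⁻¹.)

From T_c = 8a/(27Rb) and P_c = a/(27b²): a = 27 R² T_c²/(64 P_c).
a = 27×(0.08206)²×(133.0)²/(64×34.44) = 3216.1/2204.2 = 1.459 L²·atm/mol²

a ≈ 1.459 L²·atm/mol²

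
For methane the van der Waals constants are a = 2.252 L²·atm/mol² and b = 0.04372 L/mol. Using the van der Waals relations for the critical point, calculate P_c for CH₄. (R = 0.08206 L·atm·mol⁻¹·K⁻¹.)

P_c ≈ 43.64 atm

For a van der Waals gas, P_c = a/(27b²).
P_c = 2.252/(27×(0.04372)²) = 2.252/0.051609 = 43.64 atm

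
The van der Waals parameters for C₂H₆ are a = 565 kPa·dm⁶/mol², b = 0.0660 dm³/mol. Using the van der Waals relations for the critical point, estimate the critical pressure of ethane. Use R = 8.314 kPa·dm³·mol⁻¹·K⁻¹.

For a van der Waals gas, P_c = a/(27b²).
P_c = 565/(27×(0.0660)²) = 565/0.11761 = 4804 kPa

P_c ≈ 4804 kPa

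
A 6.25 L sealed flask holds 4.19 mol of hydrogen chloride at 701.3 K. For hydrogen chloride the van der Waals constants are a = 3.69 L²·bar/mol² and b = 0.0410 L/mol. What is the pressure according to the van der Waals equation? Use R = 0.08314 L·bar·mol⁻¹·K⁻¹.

P ≈ 38.53 bar

P = nRT/(V − nb) − a n²/V²
nRT/(V − nb) = (4.19)(0.08314)(701.3)/(6.25 − 4.19×0.0410) = 244.30/6.0782 = 40.193 bar
a n²/V² = (3.69)(4.19)²/(6.25)² = 1.6584 bar
P = 40.193 − 1.6584 = 38.53 bar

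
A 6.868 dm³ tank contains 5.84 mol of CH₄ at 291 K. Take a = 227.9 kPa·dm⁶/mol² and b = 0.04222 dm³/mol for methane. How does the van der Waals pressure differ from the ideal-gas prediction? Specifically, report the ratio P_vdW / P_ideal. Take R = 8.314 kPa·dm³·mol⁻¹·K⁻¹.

Ideal: P_ideal = nRT/V = (5.84)(8.314)(291)/6.868 = 2057.24 kPa
vdW: P = nRT/(V − nb) − a n²/V² = 14129.1/6.62144 − 7772.67/47.1694 = 2133.84 − 164.782 = 1969.06 kPa
Ratio = 1969.06/2057.24 = 0.9571

P_vdW / P_ideal ≈ 0.9571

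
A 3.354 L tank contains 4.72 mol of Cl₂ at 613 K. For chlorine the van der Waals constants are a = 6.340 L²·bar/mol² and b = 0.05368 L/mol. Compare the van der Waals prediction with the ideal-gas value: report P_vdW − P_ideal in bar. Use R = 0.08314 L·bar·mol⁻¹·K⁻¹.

ΔP ≈ -6.695 bar

Ideal: P_ideal = nRT/V = (4.72)(0.08314)(613)/3.354 = 71.7215 bar
vdW: P = nRT/(V − nb) − a n²/V² = 240.554/3.10063 − 141.245/11.2493 = 77.5823 − 12.5559 = 65.0264 bar
ΔP = 65.0264 − 71.7215 = -6.695 bar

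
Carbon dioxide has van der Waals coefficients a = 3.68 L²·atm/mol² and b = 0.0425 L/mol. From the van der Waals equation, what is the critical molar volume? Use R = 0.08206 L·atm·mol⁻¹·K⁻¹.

For a van der Waals gas, V_m,c = 3b.
V_m,c = 3×0.0425 = 0.1275 L/mol

V_m,c ≈ 0.1275 L/mol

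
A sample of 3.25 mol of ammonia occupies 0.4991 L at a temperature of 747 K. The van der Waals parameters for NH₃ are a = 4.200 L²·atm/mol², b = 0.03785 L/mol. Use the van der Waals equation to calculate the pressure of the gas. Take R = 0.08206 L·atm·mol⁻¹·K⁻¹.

P ≈ 351.6 atm

P = nRT/(V − nb) − a n²/V²
nRT/(V − nb) = (3.25)(0.08206)(747)/(0.4991 − 3.25×0.03785) = 199.22/0.37609 = 529.71 atm
a n²/V² = (4.200)(3.25)²/(0.4991)² = 178.09 atm
P = 529.71 − 178.09 = 351.6 atm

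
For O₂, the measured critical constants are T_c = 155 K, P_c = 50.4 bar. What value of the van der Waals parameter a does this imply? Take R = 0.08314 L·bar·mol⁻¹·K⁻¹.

From T_c = 8a/(27Rb) and P_c = a/(27b²): a = 27 R² T_c²/(64 P_c).
a = 27×(0.08314)²×(155)²/(64×50.4) = 4483.8/3225.6 = 1.390 L²·bar/mol²

a ≈ 1.390 L²·bar/mol²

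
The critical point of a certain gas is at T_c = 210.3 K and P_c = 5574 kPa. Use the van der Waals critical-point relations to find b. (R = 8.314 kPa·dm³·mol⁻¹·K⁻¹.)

b ≈ 0.03921 dm³/mol

From T_c = 8a/(27Rb) and P_c = a/(27b²): b = R T_c/(8 P_c).
b = (8.314)(210.3)/(8×5574) = 1748.4/44592 = 0.03921 dm³/mol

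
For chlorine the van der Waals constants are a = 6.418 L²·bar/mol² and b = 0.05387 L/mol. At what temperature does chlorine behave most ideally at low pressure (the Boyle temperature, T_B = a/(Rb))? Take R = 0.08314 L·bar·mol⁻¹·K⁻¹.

T_B ≈ 1433 K

For a van der Waals gas the second virial coefficient B₂ = b − a/(RT) vanishes at T_B = a/(Rb).
T_B = 6.418/(0.08314×0.05387) = 6.418/0.0044788 = 1433 K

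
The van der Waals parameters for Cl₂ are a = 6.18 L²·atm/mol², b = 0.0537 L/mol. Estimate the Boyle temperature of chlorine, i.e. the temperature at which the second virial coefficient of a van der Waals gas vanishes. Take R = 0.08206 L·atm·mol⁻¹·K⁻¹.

T_B ≈ 1402 K

For a van der Waals gas the second virial coefficient B₂ = b − a/(RT) vanishes at T_B = a/(Rb).
T_B = 6.18/(0.08206×0.0537) = 6.18/0.0044066 = 1402 K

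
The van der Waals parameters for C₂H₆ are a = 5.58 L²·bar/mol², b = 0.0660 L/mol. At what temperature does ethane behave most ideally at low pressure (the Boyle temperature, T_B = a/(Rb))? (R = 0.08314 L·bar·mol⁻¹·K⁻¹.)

T_B ≈ 1017 K

For a van der Waals gas the second virial coefficient B₂ = b − a/(RT) vanishes at T_B = a/(Rb).
T_B = 5.58/(0.08314×0.0660) = 5.58/0.0054872 = 1017 K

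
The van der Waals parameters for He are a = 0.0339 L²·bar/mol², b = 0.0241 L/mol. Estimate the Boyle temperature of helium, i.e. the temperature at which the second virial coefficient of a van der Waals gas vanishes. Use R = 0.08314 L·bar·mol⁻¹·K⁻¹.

T_B ≈ 16.92 K

For a van der Waals gas the second virial coefficient B₂ = b − a/(RT) vanishes at T_B = a/(Rb).
T_B = 0.0339/(0.08314×0.0241) = 0.0339/0.0020037 = 16.92 K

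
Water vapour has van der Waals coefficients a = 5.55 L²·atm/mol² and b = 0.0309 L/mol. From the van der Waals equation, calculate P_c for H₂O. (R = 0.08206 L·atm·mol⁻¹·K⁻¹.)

For a van der Waals gas, P_c = a/(27b²).
P_c = 5.55/(27×(0.0309)²) = 5.55/0.025780 = 215.3 atm

P_c ≈ 215.3 atm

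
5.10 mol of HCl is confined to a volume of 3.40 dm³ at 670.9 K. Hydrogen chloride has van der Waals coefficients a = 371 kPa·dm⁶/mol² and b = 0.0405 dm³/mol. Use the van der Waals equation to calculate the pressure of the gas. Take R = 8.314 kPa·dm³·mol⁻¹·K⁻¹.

P ≈ 8073 kPa

P = nRT/(V − nb) − a n²/V²
nRT/(V − nb) = (5.10)(8.314)(670.9)/(3.40 − 5.10×0.0405) = 28447/3.1935 = 8907.8 kPa
a n²/V² = (371)(5.10)²/(3.40)² = 834.75 kPa
P = 8907.8 − 834.75 = 8073 kPa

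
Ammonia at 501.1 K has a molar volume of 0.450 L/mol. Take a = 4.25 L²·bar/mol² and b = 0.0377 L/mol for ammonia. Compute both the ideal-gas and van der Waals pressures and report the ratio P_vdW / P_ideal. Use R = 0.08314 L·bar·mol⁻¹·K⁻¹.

Ideal: P_ideal = RT/V_m = (0.08314)(501.1)/0.450 = 92.5810 bar
vdW: P = RT/(V_m − b) − a/V_m² = 41.6615/0.412300 − 4.25/0.202500 = 101.047 − 20.9877 = 80.059 bar
Ratio = 80.059/92.5810 = 0.8647

P_vdW / P_ideal ≈ 0.8647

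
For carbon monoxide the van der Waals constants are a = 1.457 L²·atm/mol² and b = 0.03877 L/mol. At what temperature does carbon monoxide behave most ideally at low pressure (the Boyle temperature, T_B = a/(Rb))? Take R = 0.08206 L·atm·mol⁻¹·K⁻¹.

T_B ≈ 458.0 K

For a van der Waals gas the second virial coefficient B₂ = b − a/(RT) vanishes at T_B = a/(Rb).
T_B = 1.457/(0.08206×0.03877) = 1.457/0.0031815 = 458.0 K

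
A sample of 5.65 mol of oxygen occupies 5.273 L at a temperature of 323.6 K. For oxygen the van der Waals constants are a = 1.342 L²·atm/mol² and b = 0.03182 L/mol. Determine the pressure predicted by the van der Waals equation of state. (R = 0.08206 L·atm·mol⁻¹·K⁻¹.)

P ≈ 27.92 atm

P = nRT/(V − nb) − a n²/V²
nRT/(V − nb) = (5.65)(0.08206)(323.6)/(5.273 − 5.65×0.03182) = 150.03/5.0932 = 29.457 atm
a n²/V² = (1.342)(5.65)²/(5.273)² = 1.5408 atm
P = 29.457 − 1.5408 = 27.92 atm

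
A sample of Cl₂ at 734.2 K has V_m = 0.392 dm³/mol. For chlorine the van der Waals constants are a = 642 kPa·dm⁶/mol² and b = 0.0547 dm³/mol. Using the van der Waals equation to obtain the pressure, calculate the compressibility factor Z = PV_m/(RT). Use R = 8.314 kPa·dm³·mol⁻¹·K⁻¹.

P = RT/(V_m − b) − a/V_m² = (8.314)(734.2)/(0.392 − 0.0547) − 642/(0.392)²
  = 6104.1/0.33730 − 4177.9 = 18097 − 4177.9 = 13919 kPa
Z = PV_m/(RT) = (13919)(0.392)/((8.314)(734.2)) = 5456.2/6104.1 = 0.8939

Z ≈ 0.8939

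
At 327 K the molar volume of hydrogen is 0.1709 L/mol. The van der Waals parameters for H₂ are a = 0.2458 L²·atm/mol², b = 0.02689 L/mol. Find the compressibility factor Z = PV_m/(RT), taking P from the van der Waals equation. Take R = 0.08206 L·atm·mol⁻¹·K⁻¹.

Z ≈ 1.133

P = RT/(V_m − b) − a/V_m² = (0.08206)(327)/(0.1709 − 0.02689) − 0.2458/(0.1709)²
  = 26.834/0.14401 − 8.4158 = 186.33 − 8.4158 = 177.91 atm
Z = PV_m/(RT) = (177.91)(0.1709)/((0.08206)(327)) = 30.405/26.834 = 1.133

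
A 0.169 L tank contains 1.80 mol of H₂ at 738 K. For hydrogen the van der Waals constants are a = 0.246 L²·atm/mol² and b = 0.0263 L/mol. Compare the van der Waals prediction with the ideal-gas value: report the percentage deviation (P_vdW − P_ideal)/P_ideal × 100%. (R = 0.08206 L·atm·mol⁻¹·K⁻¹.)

Ideal: P_ideal = nRT/V = (1.80)(0.08206)(738)/0.169 = 645.021 atm
vdW: P = nRT/(V − nb) − a n²/V² = 109.009/0.121660 − 0.797040/0.0285610 = 896.013 − 27.9066 = 868.106 atm
% deviation = (868.106 − 645.021)/645.021 × 100% = 34.59%

34.59 %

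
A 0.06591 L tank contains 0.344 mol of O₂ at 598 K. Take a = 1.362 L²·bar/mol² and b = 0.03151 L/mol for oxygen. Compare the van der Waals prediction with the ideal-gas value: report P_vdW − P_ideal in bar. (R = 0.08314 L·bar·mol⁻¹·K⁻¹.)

ΔP ≈ 13.97 bar

Ideal: P_ideal = nRT/V = (0.344)(0.08314)(598)/0.06591 = 259.489 bar
vdW: P = nRT/(V − nb) − a n²/V² = 17.1029/0.0550706 − 0.161174/0.00434413 = 310.563 − 37.1016 = 273.461 bar
ΔP = 273.461 − 259.489 = 13.97 bar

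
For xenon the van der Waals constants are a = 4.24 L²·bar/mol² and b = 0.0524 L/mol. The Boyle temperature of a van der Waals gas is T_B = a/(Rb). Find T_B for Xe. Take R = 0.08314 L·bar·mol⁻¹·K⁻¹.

T_B ≈ 973.3 K

For a van der Waals gas the second virial coefficient B₂ = b − a/(RT) vanishes at T_B = a/(Rb).
T_B = 4.24/(0.08314×0.0524) = 4.24/0.0043565 = 973.3 K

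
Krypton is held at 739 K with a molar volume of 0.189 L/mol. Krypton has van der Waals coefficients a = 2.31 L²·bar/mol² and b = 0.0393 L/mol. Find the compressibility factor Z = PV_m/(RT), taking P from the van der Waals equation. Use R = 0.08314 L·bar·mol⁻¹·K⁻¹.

Z ≈ 1.064

P = RT/(V_m − b) − a/V_m² = (0.08314)(739)/(0.189 − 0.0393) − 2.31/(0.189)²
  = 61.440/0.14970 − 64.668 = 410.42 − 64.668 = 345.75 bar
Z = PV_m/(RT) = (345.75)(0.189)/((0.08314)(739)) = 65.347/61.440 = 1.064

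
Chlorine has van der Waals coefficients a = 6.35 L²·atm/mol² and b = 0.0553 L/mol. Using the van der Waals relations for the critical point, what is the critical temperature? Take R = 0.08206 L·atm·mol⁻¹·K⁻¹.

For a van der Waals gas, T_c = 8a/(27Rb).
T_c = 8×6.35/(27×0.08206×0.0553) = 50.800/0.12252 = 414.6 K

T_c ≈ 414.6 K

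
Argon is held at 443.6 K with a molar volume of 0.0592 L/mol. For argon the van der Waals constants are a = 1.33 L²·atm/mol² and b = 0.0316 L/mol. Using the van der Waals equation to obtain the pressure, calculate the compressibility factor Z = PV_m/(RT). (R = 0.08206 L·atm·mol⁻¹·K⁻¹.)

P = RT/(V_m − b) − a/V_m² = (0.08206)(443.6)/(0.0592 − 0.0316) − 1.33/(0.0592)²
  = 36.402/0.027600 − 379.50 = 1318.9 − 379.50 = 939.4 atm
Z = PV_m/(RT) = (939.4)(0.0592)/((0.08206)(443.6)) = 55.612/36.402 = 1.528

Z ≈ 1.528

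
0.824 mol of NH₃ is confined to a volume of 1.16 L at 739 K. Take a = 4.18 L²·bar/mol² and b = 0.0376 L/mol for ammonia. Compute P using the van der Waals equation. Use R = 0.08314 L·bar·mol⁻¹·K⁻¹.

P ≈ 42.73 bar

P = nRT/(V − nb) − a n²/V²
nRT/(V − nb) = (0.824)(0.08314)(739)/(1.16 − 0.824×0.0376) = 50.627/1.1290 = 44.842 bar
a n²/V² = (4.18)(0.824)²/(1.16)² = 2.1092 bar
P = 44.842 − 2.1092 = 42.73 bar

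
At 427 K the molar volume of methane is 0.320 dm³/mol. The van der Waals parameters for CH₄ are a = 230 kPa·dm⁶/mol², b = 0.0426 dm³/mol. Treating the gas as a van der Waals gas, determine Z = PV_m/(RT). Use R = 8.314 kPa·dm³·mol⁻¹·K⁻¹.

P = RT/(V_m − b) − a/V_m² = (8.314)(427)/(0.320 − 0.0426) − 230/(0.320)²
  = 3550.1/0.27740 − 2246.1 = 12798 − 2246.1 = 10552 kPa
Z = PV_m/(RT) = (10552)(0.320)/((8.314)(427)) = 3376.6/3550.1 = 0.9511

Z ≈ 0.9511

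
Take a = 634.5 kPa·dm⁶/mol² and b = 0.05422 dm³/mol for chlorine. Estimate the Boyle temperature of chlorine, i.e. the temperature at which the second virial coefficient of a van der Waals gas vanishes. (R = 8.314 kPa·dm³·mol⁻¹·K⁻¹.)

T_B ≈ 1408 K

For a van der Waals gas the second virial coefficient B₂ = b − a/(RT) vanishes at T_B = a/(Rb).
T_B = 634.5/(8.314×0.05422) = 634.5/0.45079 = 1408 K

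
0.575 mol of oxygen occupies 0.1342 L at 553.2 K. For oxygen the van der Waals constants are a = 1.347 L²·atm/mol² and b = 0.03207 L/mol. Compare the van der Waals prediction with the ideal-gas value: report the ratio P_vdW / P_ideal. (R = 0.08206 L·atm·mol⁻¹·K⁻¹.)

P_vdW / P_ideal ≈ 1.032

Ideal: P_ideal = nRT/V = (0.575)(0.08206)(553.2)/0.1342 = 194.504 atm
vdW: P = nRT/(V − nb) − a n²/V² = 26.1025/0.115760 − 0.445352/0.0180096 = 225.488 − 24.7286 = 200.759 atm
Ratio = 200.759/194.504 = 1.032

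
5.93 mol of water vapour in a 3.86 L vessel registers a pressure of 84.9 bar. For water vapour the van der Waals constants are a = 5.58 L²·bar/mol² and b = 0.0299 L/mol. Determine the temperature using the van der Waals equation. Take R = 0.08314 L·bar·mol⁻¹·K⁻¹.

T = (P + a n²/V²)(V − nb)/(nR)
P + a n²/V² = 84.9 + (5.58)(5.93)²/(3.86)² = 98.069 bar
V − nb = 3.86 − (5.93)(0.0299) = 3.6827 L
T = (98.069)(3.6827)/((5.93)(0.08314)) = 732.5 K

T ≈ 732.5 K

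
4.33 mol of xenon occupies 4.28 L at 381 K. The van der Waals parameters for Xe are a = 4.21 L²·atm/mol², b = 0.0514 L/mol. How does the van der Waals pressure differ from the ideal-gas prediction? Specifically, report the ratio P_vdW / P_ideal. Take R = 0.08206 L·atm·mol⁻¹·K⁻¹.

Ideal: P_ideal = nRT/V = (4.33)(0.08206)(381)/4.28 = 31.6301 atm
vdW: P = nRT/(V − nb) − a n²/V² = 135.377/4.05744 − 78.9329/18.3184 = 33.3651 − 4.30894 = 29.0562 atm
Ratio = 29.0562/31.6301 = 0.9186

P_vdW / P_ideal ≈ 0.9186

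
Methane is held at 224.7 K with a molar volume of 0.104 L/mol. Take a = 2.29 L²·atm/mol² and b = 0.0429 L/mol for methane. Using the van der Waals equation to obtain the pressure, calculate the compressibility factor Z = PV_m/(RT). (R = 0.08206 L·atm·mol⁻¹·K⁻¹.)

P = RT/(V_m − b) − a/V_m² = (0.08206)(224.7)/(0.104 − 0.0429) − 2.29/(0.104)²
  = 18.439/0.061100 − 211.72 = 301.78 − 211.72 = 90.06 atm
Z = PV_m/(RT) = (90.06)(0.104)/((0.08206)(224.7)) = 9.3662/18.439 = 0.5080

Z ≈ 0.5080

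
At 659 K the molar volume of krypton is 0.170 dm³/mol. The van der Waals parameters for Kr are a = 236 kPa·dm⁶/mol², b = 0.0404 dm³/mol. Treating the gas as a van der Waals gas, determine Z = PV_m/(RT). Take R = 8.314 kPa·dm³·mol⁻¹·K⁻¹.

Z ≈ 1.058

P = RT/(V_m − b) − a/V_m² = (8.314)(659)/(0.170 − 0.0404) − 236/(0.170)²
  = 5478.9/0.12960 − 8166.1 = 42275 − 8166.1 = 34109 kPa
Z = PV_m/(RT) = (34109)(0.170)/((8.314)(659)) = 5798.5/5478.9 = 1.058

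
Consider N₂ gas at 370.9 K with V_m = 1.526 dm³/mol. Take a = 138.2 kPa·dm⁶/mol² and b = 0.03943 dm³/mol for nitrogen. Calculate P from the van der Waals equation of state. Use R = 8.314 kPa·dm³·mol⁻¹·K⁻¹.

P = RT/(V_m − b) − a/V_m²
RT/(V_m − b) = (8.314)(370.9)/(1.526 − 0.03943) = 3083.7/1.4866 = 2074.3 kPa
a/V_m² = 138.2/(1.526)² = 59.347 kPa
P = 2074.3 − 59.347 = 2015 kPa

P ≈ 2015 kPa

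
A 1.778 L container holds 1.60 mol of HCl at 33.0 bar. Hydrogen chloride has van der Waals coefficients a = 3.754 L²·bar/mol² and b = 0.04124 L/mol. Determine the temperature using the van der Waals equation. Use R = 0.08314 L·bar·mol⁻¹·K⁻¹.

T = (P + a n²/V²)(V − nb)/(nR)
P + a n²/V² = 33.0 + (3.754)(1.60)²/(1.778)² = 36.040 bar
V − nb = 1.778 − (1.60)(0.04124) = 1.7120 L
T = (36.040)(1.7120)/((1.60)(0.08314)) = 463.8 K

T ≈ 463.8 K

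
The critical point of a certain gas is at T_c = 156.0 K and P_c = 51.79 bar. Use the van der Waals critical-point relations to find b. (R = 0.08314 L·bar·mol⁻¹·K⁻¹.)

b ≈ 0.03130 L/mol

From T_c = 8a/(27Rb) and P_c = a/(27b²): b = R T_c/(8 P_c).
b = (0.08314)(156.0)/(8×51.79) = 12.970/414.32 = 0.03130 L/mol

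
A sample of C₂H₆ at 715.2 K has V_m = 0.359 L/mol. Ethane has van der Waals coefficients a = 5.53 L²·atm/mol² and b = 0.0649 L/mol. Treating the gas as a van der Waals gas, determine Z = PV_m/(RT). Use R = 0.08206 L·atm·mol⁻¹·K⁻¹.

Z ≈ 0.9582

P = RT/(V_m − b) − a/V_m² = (0.08206)(715.2)/(0.359 − 0.0649) − 5.53/(0.359)²
  = 58.689/0.29410 − 42.908 = 199.55 − 42.908 = 156.64 atm
Z = PV_m/(RT) = (156.64)(0.359)/((0.08206)(715.2)) = 56.234/58.689 = 0.9582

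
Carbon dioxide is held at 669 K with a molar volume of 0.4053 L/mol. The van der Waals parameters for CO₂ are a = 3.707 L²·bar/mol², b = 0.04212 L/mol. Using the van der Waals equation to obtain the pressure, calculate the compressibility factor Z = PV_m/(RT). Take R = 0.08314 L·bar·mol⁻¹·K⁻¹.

P = RT/(V_m − b) − a/V_m² = (0.08314)(669)/(0.4053 − 0.04212) − 3.707/(0.4053)²
  = 55.621/0.36318 − 22.567 = 153.15 − 22.567 = 130.58 bar
Z = PV_m/(RT) = (130.58)(0.4053)/((0.08314)(669)) = 52.924/55.621 = 0.9515

Z ≈ 0.9515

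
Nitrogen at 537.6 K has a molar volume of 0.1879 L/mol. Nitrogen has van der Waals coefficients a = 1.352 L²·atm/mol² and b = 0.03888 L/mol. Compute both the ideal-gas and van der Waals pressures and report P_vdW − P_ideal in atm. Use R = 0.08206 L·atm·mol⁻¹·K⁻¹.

Ideal: P_ideal = RT/V_m = (0.08206)(537.6)/0.1879 = 234.782 atm
vdW: P = RT/(V_m − b) − a/V_m² = 44.1155/0.149020 − 1.352/0.0353064 = 296.037 − 38.2933 = 257.744 atm
ΔP = 257.744 − 234.782 = 22.96 atm

ΔP ≈ 22.96 atm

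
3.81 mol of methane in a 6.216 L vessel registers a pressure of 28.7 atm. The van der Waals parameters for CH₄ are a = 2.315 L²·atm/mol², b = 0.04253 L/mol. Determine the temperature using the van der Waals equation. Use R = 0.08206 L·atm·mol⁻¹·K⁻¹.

T = (P + a n²/V²)(V − nb)/(nR)
P + a n²/V² = 28.7 + (2.315)(3.81)²/(6.216)² = 29.570 atm
V − nb = 6.216 − (3.81)(0.04253) = 6.0540 L
T = (29.570)(6.0540)/((3.81)(0.08206)) = 572.6 K

T ≈ 572.6 K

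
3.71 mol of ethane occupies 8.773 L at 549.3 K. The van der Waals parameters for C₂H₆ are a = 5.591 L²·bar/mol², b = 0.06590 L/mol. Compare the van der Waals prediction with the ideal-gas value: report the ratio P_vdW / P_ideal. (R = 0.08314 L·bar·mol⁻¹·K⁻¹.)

Ideal: P_ideal = nRT/V = (3.71)(0.08314)(549.3)/8.773 = 19.3128 bar
vdW: P = nRT/(V − nb) − a n²/V² = 169.431/8.52851 − 76.9551/76.9655 = 19.8664 − 0.999865 = 18.8665 bar
Ratio = 18.8665/19.3128 = 0.9769

P_vdW / P_ideal ≈ 0.9769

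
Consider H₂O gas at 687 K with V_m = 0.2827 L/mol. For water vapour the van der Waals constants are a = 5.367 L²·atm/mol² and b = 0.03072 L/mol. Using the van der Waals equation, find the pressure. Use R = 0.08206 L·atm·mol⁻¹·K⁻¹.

P ≈ 156.6 atm

P = RT/(V_m − b) − a/V_m²
RT/(V_m − b) = (0.08206)(687)/(0.2827 − 0.03072) = 56.375/0.25198 = 223.73 atm
a/V_m² = 5.367/(0.2827)² = 67.155 atm
P = 223.73 − 67.155 = 156.6 atm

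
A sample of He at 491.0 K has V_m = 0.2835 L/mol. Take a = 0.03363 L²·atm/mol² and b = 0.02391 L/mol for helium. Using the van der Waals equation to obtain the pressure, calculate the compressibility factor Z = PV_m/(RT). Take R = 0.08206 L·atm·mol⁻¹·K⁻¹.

P = RT/(V_m − b) − a/V_m² = (0.08206)(491.0)/(0.2835 − 0.02391) − 0.03363/(0.2835)²
  = 40.291/0.25959 − 0.41843 = 155.21 − 0.41843 = 154.79 atm
Z = PV_m/(RT) = (154.79)(0.2835)/((0.08206)(491.0)) = 43.883/40.291 = 1.089

Z ≈ 1.089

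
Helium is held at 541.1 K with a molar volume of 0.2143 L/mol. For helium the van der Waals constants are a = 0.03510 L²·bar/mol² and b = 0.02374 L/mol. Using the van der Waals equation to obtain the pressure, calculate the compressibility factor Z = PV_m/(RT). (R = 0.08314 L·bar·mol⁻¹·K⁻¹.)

Z ≈ 1.121

P = RT/(V_m − b) − a/V_m² = (0.08314)(541.1)/(0.2143 − 0.02374) − 0.03510/(0.2143)²
  = 44.987/0.19056 − 0.76430 = 236.08 − 0.76430 = 235.32 bar
Z = PV_m/(RT) = (235.32)(0.2143)/((0.08314)(541.1)) = 50.429/44.987 = 1.121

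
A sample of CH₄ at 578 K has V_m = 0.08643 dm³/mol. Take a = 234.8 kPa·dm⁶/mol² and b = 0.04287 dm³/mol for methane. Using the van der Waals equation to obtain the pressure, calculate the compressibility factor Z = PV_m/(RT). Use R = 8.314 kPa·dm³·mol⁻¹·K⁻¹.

Z ≈ 1.419

P = RT/(V_m − b) − a/V_m² = (8.314)(578)/(0.08643 − 0.04287) − 234.8/(0.08643)²
  = 4805.5/0.043560 − 31432 = 110319 − 31432 = 78887 kPa
Z = PV_m/(RT) = (78887)(0.08643)/((8.314)(578)) = 6818.2/4805.5 = 1.419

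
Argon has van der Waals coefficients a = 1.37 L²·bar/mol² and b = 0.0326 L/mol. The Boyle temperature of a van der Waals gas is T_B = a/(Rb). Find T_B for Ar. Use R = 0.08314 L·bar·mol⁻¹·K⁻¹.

T_B ≈ 505.5 K

For a van der Waals gas the second virial coefficient B₂ = b − a/(RT) vanishes at T_B = a/(Rb).
T_B = 1.37/(0.08314×0.0326) = 1.37/0.0027104 = 505.5 K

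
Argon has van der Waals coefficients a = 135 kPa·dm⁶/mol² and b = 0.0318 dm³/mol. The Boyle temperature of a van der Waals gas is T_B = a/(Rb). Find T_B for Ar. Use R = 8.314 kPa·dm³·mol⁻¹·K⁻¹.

T_B ≈ 510.6 K

For a van der Waals gas the second virial coefficient B₂ = b − a/(RT) vanishes at T_B = a/(Rb).
T_B = 135/(8.314×0.0318) = 135/0.26439 = 510.6 K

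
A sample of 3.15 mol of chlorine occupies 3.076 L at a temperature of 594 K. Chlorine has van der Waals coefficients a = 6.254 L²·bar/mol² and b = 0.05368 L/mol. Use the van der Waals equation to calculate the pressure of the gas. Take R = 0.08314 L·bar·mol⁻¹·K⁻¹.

P = nRT/(V − nb) − a n²/V²
nRT/(V − nb) = (3.15)(0.08314)(594)/(3.076 − 3.15×0.05368) = 155.56/2.9069 = 53.514 bar
a n²/V² = (6.254)(3.15)²/(3.076)² = 6.5585 bar
P = 53.514 − 6.5585 = 46.96 bar

P ≈ 46.96 bar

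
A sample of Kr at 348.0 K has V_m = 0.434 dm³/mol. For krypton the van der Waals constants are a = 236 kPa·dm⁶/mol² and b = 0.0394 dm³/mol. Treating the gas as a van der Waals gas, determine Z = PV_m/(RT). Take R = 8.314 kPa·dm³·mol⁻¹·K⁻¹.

Z ≈ 0.9119

P = RT/(V_m − b) − a/V_m² = (8.314)(348.0)/(0.434 − 0.0394) − 236/(0.434)²
  = 2893.3/0.39460 − 1252.9 = 7332.2 − 1252.9 = 6079.3 kPa
Z = PV_m/(RT) = (6079.3)(0.434)/((8.314)(348.0)) = 2638.4/2893.3 = 0.9119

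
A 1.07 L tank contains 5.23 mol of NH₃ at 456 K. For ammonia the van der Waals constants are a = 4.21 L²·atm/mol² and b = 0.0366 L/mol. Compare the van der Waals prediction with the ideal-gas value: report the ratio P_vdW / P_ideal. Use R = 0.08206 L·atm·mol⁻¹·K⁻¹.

P_vdW / P_ideal ≈ 0.6679

Ideal: P_ideal = nRT/V = (5.23)(0.08206)(456)/1.07 = 182.900 atm
vdW: P = nRT/(V − nb) − a n²/V² = 195.703/0.878582 − 115.156/1.14490 = 222.749 − 100.582 = 122.167 atm
Ratio = 122.167/182.900 = 0.6679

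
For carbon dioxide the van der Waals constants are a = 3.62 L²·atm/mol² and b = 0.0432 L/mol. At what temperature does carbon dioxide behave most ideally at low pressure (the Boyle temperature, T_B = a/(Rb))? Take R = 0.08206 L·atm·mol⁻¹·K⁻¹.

T_B ≈ 1021 K

For a van der Waals gas the second virial coefficient B₂ = b − a/(RT) vanishes at T_B = a/(Rb).
T_B = 3.62/(0.08206×0.0432) = 3.62/0.0035450 = 1021 K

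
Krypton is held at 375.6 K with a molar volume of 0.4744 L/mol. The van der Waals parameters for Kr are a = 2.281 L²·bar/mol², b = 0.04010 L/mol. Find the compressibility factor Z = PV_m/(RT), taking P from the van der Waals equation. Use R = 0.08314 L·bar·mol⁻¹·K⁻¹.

P = RT/(V_m − b) − a/V_m² = (0.08314)(375.6)/(0.4744 − 0.04010) − 2.281/(0.4744)²
  = 31.227/0.43430 − 10.135 = 71.902 − 10.135 = 61.767 bar
Z = PV_m/(RT) = (61.767)(0.4744)/((0.08314)(375.6)) = 29.302/31.227 = 0.9384

Z ≈ 0.9384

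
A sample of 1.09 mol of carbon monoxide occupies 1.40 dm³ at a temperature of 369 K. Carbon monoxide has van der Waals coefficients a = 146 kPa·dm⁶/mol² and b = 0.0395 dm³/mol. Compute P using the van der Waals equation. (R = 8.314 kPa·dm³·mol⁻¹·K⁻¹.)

P ≈ 2376 kPa

P = nRT/(V − nb) − a n²/V²
nRT/(V − nb) = (1.09)(8.314)(369)/(1.40 − 1.09×0.0395) = 3344.0/1.3569 = 2464.4 kPa
a n²/V² = (146)(1.09)²/(1.40)² = 88.501 kPa
P = 2464.4 − 88.501 = 2376 kPa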